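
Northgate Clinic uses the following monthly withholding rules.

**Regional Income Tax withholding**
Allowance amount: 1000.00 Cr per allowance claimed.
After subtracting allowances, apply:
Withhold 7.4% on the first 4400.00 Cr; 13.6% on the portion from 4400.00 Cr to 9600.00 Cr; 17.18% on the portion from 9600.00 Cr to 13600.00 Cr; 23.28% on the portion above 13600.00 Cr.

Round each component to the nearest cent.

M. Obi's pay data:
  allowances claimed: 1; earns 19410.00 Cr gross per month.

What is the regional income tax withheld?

Regional Income Tax: taxable = 19410.00 Cr − 1×1000.00 Cr = 18410.00 Cr
  1720.00 Cr + 23.28% × (18410.00 Cr − 13600.00 Cr) = 1720.00 Cr + 23.28% × 4810.00 Cr = 2839.77 Cr

2839.77 Cr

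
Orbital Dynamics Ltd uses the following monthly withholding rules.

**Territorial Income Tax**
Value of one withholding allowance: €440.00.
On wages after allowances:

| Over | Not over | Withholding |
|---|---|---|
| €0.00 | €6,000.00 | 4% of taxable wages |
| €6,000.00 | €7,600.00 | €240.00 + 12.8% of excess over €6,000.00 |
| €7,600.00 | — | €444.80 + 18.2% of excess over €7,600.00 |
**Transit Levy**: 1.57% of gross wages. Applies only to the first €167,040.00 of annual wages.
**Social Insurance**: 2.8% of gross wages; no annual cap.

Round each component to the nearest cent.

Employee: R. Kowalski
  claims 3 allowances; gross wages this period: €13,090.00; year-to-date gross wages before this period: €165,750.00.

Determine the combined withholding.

Territorial Income Tax: taxable = €13,090.00 − 3×€440.00 = €11,770.00
  €444.80 + 18.2% × (€11,770.00 − €7,600.00) = €444.80 + 18.2% × €4,170.00 = €1,203.74
Transit Levy: cap €167,040.00 − YTD €165,750.00 = €1,290.00 subject; 1.57% × €1,290.00 = €20.25
Social Insurance: 2.8% × €13,090.00 = €366.52
Total: €1,203.74 + €20.25 + €366.52 = €1,590.51

€1,590.51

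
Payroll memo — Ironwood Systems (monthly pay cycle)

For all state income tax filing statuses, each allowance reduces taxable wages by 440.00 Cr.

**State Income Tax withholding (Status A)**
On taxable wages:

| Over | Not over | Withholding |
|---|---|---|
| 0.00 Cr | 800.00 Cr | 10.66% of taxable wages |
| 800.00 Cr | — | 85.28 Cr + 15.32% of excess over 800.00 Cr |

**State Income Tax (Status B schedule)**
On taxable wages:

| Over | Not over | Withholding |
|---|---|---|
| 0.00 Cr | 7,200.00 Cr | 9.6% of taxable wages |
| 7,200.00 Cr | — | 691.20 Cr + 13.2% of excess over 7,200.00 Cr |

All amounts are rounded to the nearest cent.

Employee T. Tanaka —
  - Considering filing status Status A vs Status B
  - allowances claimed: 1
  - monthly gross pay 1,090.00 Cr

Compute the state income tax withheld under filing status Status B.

State Income Tax (Status B): taxable = 1,090.00 Cr − 1×440.00 Cr = 650.00 Cr
  9.6% × 650.00 Cr = 62.40 Cr

62.40 Cr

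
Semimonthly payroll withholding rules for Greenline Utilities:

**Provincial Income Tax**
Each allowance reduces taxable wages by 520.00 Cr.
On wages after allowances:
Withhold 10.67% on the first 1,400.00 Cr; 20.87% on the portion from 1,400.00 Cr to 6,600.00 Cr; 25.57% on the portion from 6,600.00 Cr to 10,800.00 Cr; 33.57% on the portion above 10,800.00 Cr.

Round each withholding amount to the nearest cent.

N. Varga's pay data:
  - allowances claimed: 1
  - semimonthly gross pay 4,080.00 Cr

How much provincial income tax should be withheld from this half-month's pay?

Provincial Income Tax: taxable = 4,080.00 Cr − 1×520.00 Cr = 3,560.00 Cr
  149.38 Cr + 20.87% × (3,560.00 Cr − 1,400.00 Cr) = 149.38 Cr + 20.87% × 2,160.00 Cr = 600.17 Cr

600.17 Cr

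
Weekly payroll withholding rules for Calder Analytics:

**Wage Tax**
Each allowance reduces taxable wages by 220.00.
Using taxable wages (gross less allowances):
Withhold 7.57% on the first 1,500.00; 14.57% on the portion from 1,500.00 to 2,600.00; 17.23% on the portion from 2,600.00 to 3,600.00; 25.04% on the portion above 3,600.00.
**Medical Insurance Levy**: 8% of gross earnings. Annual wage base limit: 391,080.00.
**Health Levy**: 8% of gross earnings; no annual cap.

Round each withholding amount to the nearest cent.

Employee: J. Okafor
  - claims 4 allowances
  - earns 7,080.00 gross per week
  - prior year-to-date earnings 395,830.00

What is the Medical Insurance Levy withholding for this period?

0.00

Medical Insurance Levy: YTD 395,830.00 ≥ cap 391,080.00 → 0.00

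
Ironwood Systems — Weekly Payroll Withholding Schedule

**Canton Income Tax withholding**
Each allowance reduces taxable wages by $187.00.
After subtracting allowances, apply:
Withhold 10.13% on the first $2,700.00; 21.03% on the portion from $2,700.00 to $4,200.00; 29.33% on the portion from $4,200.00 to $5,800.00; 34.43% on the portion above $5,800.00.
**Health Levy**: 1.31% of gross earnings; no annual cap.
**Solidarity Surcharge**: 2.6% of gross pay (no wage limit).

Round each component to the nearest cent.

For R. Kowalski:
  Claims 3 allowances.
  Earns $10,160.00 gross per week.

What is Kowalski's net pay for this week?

Canton Income Tax: taxable = $10,160.00 − 3×$187.00 = $9,599.00
  $1,058.24 + 34.43% × ($9,599.00 − $5,800.00) = $1,058.24 + 34.43% × $3,799.00 = $2,366.24
Health Levy: 1.31% × $10,160.00 = $133.10
Solidarity Surcharge: 2.6% × $10,160.00 = $264.16
Total withheld: $2,366.24 + $133.10 + $264.16 = $2,763.50
Net pay: $10,160.00 − $2,763.50 = $7,396.50

$7,396.50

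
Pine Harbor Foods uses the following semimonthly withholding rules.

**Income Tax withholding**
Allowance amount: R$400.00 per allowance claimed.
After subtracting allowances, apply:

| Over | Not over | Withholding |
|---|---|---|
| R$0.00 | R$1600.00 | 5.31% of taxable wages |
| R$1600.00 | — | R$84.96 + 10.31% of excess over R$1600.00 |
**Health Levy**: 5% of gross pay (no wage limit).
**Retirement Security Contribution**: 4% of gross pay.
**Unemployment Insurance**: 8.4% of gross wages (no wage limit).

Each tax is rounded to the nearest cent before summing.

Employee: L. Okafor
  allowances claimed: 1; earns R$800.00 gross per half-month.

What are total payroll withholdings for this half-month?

Income Tax: taxable = R$800.00 − 1×R$400.00 = R$400.00
  5.31% × R$400.00 = R$21.24
Health Levy: 5% × R$800.00 = R$40.00
Retirement Security Contribution: 4% × R$800.00 = R$32.00
Unemployment Insurance: 8.4% × R$800.00 = R$67.20
Total: R$21.24 + R$40.00 + R$32.00 + R$67.20 = R$160.44

R$160.44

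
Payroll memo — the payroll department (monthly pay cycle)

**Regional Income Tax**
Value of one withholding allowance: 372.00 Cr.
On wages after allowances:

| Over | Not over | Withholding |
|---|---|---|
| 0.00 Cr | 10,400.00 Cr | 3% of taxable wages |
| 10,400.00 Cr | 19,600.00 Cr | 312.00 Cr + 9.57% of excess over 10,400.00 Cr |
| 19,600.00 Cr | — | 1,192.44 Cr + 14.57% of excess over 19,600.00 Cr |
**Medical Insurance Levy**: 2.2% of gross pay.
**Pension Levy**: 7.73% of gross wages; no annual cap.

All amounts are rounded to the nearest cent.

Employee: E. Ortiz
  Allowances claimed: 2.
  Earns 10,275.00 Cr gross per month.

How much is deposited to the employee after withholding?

Regional Income Tax: taxable = 10,275.00 Cr − 2×372.00 Cr = 9,531.00 Cr
  3% × 9,531.00 Cr = 285.93 Cr
Medical Insurance Levy: 2.2% × 10,275.00 Cr = 226.05 Cr
Pension Levy: 7.73% × 10,275.00 Cr = 794.26 Cr
Total withheld: 285.93 Cr + 226.05 Cr + 794.26 Cr = 1,306.24 Cr
Net pay: 10,275.00 Cr − 1,306.24 Cr = 8,968.76 Cr

8,968.76 Cr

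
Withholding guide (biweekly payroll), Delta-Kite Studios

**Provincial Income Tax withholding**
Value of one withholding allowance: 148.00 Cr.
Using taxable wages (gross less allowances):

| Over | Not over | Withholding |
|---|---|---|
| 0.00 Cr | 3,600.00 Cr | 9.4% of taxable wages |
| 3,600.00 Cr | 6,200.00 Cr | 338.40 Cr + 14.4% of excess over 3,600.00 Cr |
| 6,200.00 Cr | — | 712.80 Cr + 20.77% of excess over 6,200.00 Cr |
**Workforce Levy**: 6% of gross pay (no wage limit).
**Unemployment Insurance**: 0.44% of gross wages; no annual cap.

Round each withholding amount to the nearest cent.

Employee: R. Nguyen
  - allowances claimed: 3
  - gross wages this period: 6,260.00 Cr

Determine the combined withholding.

Provincial Income Tax: taxable = 6,260.00 Cr − 3×148.00 Cr = 5,816.00 Cr
  338.40 Cr + 14.4% × (5,816.00 Cr − 3,600.00 Cr) = 338.40 Cr + 14.4% × 2,216.00 Cr = 657.50 Cr
Workforce Levy: 6% × 6,260.00 Cr = 375.60 Cr
Unemployment Insurance: 0.44% × 6,260.00 Cr = 27.54 Cr
Total: 657.50 Cr + 375.60 Cr + 27.54 Cr = 1,060.64 Cr

1,060.64 Cr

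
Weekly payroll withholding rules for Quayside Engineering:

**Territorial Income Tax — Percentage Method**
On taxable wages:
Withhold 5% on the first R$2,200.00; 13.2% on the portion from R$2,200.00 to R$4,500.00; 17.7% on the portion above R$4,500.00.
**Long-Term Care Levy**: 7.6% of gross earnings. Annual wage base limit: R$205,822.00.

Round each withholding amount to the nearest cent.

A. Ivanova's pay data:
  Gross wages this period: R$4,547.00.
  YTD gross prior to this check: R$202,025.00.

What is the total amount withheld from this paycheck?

R$710.49

Territorial Income Tax: taxable = R$4,547.00
  R$413.60 + 17.7% × (R$4,547.00 − R$4,500.00) = R$413.60 + 17.7% × R$47.00 = R$421.92
Long-Term Care Levy: cap R$205,822.00 − YTD R$202,025.00 = R$3,797.00 subject; 7.6% × R$3,797.00 = R$288.57
Total: R$421.92 + R$288.57 = R$710.49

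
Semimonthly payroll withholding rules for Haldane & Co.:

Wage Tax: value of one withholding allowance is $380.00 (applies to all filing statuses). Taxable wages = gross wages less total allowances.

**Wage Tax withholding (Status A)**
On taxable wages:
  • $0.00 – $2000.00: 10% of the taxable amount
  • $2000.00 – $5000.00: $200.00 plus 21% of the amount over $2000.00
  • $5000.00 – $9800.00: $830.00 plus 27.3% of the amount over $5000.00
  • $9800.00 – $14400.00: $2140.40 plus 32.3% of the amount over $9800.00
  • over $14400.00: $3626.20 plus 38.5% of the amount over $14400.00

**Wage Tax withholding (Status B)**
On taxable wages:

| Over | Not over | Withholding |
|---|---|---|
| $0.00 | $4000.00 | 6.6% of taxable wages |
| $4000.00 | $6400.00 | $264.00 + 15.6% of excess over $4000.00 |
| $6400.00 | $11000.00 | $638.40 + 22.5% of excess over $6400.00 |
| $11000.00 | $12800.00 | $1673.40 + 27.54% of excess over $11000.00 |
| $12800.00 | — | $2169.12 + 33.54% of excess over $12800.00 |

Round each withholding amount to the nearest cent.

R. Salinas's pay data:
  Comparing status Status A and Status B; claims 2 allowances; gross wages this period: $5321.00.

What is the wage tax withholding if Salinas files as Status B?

Wage Tax (Status B): taxable = $5321.00 − 2×$380.00 = $4561.00
  $264.00 + 15.6% × ($4561.00 − $4000.00) = $264.00 + 15.6% × $561.00 = $351.52

$351.52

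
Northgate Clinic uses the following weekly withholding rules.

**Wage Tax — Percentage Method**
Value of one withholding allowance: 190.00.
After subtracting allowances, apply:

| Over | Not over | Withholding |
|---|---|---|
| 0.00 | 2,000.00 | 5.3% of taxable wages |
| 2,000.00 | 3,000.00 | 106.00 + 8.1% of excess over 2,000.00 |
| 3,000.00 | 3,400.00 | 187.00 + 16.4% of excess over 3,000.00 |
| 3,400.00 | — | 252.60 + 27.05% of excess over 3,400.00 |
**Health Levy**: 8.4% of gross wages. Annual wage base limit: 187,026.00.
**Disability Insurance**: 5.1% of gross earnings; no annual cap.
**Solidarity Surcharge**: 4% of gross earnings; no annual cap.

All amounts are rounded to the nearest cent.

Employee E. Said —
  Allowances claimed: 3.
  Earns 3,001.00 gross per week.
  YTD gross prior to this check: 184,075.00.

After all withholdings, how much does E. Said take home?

2,339.12

Wage Tax: taxable = 3,001.00 − 3×190.00 = 2,431.00
  106.00 + 8.1% × (2,431.00 − 2,000.00) = 106.00 + 8.1% × 431.00 = 140.91
Health Levy: cap 187,026.00 − YTD 184,075.00 = 2,951.00 subject; 8.4% × 2,951.00 = 247.88
Disability Insurance: 5.1% × 3,001.00 = 153.05
Solidarity Surcharge: 4% × 3,001.00 = 120.04
Total withheld: 140.91 + 247.88 + 153.05 + 120.04 = 661.88
Net pay: 3,001.00 − 661.88 = 2,339.12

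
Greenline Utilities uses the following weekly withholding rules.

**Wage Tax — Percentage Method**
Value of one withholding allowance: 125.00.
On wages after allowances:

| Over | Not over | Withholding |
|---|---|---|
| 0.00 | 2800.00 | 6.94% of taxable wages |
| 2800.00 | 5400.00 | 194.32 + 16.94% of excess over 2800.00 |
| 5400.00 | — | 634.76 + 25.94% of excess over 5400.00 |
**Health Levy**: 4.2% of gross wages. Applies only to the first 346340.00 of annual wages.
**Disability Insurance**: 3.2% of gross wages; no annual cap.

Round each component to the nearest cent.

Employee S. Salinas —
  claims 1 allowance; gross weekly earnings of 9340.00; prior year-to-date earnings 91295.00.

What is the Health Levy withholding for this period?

Health Levy: 4.2% × 9340.00 = 392.28

392.28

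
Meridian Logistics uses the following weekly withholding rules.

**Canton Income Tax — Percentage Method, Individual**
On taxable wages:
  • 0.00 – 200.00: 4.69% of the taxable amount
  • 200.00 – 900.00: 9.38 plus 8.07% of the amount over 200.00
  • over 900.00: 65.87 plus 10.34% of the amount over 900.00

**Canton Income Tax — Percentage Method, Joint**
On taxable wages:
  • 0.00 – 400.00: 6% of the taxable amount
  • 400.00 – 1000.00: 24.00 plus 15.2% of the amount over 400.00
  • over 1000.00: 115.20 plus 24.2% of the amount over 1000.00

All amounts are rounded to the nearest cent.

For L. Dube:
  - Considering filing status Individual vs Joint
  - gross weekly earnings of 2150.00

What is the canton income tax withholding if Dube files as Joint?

Canton Income Tax (Joint): taxable = 2150.00
  115.20 + 24.2% × (2150.00 − 1000.00) = 115.20 + 24.2% × 1150.00 = 393.50

393.50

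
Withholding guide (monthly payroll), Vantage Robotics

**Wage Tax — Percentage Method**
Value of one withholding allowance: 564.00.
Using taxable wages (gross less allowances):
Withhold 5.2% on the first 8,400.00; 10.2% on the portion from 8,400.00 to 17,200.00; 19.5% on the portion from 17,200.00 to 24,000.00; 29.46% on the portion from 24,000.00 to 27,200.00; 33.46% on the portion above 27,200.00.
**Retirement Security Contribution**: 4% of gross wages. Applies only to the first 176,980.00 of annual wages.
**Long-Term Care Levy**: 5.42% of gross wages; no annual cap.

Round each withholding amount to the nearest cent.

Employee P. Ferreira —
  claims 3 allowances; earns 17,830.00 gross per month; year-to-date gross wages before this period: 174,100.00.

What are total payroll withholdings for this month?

Wage Tax: taxable = 17,830.00 − 3×564.00 = 16,138.00
  436.80 + 10.2% × (16,138.00 − 8,400.00) = 436.80 + 10.2% × 7,738.00 = 1,226.08
Retirement Security Contribution: cap 176,980.00 − YTD 174,100.00 = 2,880.00 subject; 4% × 2,880.00 = 115.20
Long-Term Care Levy: 5.42% × 17,830.00 = 966.39
Total: 1,226.08 + 115.20 + 966.39 = 2,307.67

2,307.67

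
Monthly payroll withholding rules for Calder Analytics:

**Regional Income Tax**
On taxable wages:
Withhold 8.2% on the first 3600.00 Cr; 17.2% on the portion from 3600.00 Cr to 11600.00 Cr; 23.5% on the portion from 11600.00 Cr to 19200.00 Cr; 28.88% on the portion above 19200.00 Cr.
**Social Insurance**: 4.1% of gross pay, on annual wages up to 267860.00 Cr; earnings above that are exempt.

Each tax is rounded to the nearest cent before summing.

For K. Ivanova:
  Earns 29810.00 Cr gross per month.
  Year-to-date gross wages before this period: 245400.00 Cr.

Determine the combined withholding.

7442.23 Cr

Regional Income Tax: taxable = 29810.00 Cr
  3457.20 Cr + 28.88% × (29810.00 Cr − 19200.00 Cr) = 3457.20 Cr + 28.88% × 10610.00 Cr = 6521.37 Cr
Social Insurance: cap 267860.00 Cr − YTD 245400.00 Cr = 22460.00 Cr subject; 4.1% × 22460.00 Cr = 920.86 Cr
Total: 6521.37 Cr + 920.86 Cr = 7442.23 Cr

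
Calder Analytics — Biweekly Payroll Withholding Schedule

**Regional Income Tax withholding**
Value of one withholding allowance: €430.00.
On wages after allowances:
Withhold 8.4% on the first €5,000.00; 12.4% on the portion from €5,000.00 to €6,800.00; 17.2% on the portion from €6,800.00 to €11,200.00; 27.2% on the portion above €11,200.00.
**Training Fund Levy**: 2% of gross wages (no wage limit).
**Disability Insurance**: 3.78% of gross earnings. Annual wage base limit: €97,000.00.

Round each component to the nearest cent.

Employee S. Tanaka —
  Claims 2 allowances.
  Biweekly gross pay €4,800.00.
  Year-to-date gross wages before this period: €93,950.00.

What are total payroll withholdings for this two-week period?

Regional Income Tax: taxable = €4,800.00 − 2×€430.00 = €3,940.00
  8.4% × €3,940.00 = €330.96
Training Fund Levy: 2% × €4,800.00 = €96.00
Disability Insurance: cap €97,000.00 − YTD €93,950.00 = €3,050.00 subject; 3.78% × €3,050.00 = €115.29
Total: €330.96 + €96.00 + €115.29 = €542.25

€542.25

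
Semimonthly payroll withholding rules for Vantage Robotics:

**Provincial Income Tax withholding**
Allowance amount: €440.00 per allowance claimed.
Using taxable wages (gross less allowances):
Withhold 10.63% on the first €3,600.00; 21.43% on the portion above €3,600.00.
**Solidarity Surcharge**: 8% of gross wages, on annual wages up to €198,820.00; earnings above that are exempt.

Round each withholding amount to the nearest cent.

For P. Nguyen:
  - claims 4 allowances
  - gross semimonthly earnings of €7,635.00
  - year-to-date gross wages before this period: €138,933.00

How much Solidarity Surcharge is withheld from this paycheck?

€610.80

Solidarity Surcharge: 8% × €7,635.00 = €610.80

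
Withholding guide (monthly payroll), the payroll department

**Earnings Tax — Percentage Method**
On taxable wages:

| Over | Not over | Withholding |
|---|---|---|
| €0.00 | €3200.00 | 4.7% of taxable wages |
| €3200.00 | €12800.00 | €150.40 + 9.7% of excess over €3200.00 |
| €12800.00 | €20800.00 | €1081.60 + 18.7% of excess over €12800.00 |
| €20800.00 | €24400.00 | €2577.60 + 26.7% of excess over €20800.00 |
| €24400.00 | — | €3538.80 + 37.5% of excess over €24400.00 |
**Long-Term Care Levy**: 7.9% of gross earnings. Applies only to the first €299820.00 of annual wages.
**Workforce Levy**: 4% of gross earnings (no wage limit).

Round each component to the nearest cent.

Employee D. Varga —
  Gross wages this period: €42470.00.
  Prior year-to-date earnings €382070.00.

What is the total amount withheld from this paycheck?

€12013.85

Earnings Tax: taxable = €42470.00
  €3538.80 + 37.5% × (€42470.00 − €24400.00) = €3538.80 + 37.5% × €18070.00 = €10315.05
Long-Term Care Levy: YTD €382070.00 ≥ cap €299820.00 → €0.00
Workforce Levy: 4% × €42470.00 = €1698.80
Total: €10315.05 + €0.00 + €1698.80 = €12013.85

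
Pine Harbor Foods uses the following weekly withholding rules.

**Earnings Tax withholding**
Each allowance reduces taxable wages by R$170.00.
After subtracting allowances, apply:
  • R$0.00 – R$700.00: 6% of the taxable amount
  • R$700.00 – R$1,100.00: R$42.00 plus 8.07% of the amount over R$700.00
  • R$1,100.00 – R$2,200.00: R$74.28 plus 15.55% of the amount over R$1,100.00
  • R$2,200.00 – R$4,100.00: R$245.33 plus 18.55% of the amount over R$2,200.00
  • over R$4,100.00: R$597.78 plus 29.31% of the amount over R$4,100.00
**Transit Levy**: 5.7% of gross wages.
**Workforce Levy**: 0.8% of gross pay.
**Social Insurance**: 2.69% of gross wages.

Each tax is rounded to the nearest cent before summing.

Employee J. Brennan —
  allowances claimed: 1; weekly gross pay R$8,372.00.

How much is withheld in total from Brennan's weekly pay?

Earnings Tax: taxable = R$8,372.00 − 1×R$170.00 = R$8,202.00
  R$597.78 + 29.31% × (R$8,202.00 − R$4,100.00) = R$597.78 + 29.31% × R$4,102.00 = R$1,800.08
Transit Levy: 5.7% × R$8,372.00 = R$477.20
Workforce Levy: 0.8% × R$8,372.00 = R$66.98
Social Insurance: 2.69% × R$8,372.00 = R$225.21
Total: R$1,800.08 + R$477.20 + R$66.98 + R$225.21 = R$2,569.47

R$2,569.47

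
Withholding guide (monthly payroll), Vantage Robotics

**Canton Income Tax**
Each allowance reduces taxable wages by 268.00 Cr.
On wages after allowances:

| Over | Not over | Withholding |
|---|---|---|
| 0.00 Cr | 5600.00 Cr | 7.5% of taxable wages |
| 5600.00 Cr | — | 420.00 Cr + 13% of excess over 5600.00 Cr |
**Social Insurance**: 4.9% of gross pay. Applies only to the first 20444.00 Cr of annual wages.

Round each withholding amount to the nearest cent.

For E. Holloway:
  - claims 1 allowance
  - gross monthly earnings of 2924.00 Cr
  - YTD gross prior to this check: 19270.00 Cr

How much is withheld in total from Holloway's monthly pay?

256.73 Cr

Canton Income Tax: taxable = 2924.00 Cr − 1×268.00 Cr = 2656.00 Cr
  7.5% × 2656.00 Cr = 199.20 Cr
Social Insurance: cap 20444.00 Cr − YTD 19270.00 Cr = 1174.00 Cr subject; 4.9% × 1174.00 Cr = 57.53 Cr
Total: 199.20 Cr + 57.53 Cr = 256.73 Cr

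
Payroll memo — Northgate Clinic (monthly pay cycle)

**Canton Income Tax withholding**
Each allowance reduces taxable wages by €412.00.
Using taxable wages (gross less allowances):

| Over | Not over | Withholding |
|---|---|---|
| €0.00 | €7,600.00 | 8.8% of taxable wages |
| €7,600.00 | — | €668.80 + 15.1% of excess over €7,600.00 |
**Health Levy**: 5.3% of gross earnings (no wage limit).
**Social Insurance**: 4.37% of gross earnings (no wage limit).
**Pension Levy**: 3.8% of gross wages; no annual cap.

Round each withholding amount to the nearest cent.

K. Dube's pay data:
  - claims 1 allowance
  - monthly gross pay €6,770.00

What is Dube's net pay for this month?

Canton Income Tax: taxable = €6,770.00 − 1×€412.00 = €6,358.00
  8.8% × €6,358.00 = €559.50
Health Levy: 5.3% × €6,770.00 = €358.81
Social Insurance: 4.37% × €6,770.00 = €295.85
Pension Levy: 3.8% × €6,770.00 = €257.26
Total withheld: €559.50 + €358.81 + €295.85 + €257.26 = €1,471.42
Net pay: €6,770.00 − €1,471.42 = €5,298.58

€5,298.58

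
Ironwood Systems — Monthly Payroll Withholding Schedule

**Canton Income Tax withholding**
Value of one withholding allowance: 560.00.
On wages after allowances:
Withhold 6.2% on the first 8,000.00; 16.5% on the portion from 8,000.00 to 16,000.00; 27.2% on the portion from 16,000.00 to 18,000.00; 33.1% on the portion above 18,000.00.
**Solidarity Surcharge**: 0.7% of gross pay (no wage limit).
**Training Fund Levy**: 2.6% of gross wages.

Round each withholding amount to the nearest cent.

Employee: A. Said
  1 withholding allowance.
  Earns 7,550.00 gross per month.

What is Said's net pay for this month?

6,867.47

Canton Income Tax: taxable = 7,550.00 − 1×560.00 = 6,990.00
  6.2% × 6,990.00 = 433.38
Solidarity Surcharge: 0.7% × 7,550.00 = 52.85
Training Fund Levy: 2.6% × 7,550.00 = 196.30
Total withheld: 433.38 + 52.85 + 196.30 = 682.53
Net pay: 7,550.00 − 682.53 = 6,867.47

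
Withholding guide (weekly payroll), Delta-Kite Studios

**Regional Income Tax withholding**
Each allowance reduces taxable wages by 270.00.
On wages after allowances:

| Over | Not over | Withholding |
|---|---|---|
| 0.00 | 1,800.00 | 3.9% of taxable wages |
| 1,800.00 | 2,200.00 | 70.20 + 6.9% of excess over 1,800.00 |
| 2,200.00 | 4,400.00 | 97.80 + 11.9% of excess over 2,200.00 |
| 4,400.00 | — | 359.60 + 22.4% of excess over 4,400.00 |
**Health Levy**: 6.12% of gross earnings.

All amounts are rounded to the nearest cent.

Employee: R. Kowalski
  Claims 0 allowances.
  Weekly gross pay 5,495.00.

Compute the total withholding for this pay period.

Regional Income Tax: taxable = 5,495.00
  359.60 + 22.4% × (5,495.00 − 4,400.00) = 359.60 + 22.4% × 1,095.00 = 604.88
Health Levy: 6.12% × 5,495.00 = 336.29
Total: 604.88 + 336.29 = 941.17

941.17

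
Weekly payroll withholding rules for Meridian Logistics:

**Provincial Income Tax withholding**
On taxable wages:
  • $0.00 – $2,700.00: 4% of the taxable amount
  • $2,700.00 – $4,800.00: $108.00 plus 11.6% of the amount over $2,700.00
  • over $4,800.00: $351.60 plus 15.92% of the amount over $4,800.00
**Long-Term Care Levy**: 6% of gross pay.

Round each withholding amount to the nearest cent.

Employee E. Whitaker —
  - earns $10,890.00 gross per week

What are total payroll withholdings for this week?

$1,974.53

Provincial Income Tax: taxable = $10,890.00
  $351.60 + 15.92% × ($10,890.00 − $4,800.00) = $351.60 + 15.92% × $6,090.00 = $1,321.13
Long-Term Care Levy: 6% × $10,890.00 = $653.40
Total: $1,321.13 + $653.40 = $1,974.53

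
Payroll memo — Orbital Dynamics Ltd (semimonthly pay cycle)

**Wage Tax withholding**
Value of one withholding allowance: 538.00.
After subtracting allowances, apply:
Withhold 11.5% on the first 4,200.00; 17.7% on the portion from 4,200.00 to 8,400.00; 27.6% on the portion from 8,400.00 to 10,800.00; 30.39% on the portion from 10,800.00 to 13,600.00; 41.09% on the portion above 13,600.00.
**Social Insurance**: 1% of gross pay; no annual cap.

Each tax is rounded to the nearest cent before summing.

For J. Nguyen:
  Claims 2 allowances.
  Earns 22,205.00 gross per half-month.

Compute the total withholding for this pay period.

Wage Tax: taxable = 22,205.00 − 2×538.00 = 21,129.00
  2,739.72 + 41.09% × (21,129.00 − 13,600.00) = 2,739.72 + 41.09% × 7,529.00 = 5,833.39
Social Insurance: 1% × 22,205.00 = 222.05
Total: 5,833.39 + 222.05 = 6,055.44

6,055.44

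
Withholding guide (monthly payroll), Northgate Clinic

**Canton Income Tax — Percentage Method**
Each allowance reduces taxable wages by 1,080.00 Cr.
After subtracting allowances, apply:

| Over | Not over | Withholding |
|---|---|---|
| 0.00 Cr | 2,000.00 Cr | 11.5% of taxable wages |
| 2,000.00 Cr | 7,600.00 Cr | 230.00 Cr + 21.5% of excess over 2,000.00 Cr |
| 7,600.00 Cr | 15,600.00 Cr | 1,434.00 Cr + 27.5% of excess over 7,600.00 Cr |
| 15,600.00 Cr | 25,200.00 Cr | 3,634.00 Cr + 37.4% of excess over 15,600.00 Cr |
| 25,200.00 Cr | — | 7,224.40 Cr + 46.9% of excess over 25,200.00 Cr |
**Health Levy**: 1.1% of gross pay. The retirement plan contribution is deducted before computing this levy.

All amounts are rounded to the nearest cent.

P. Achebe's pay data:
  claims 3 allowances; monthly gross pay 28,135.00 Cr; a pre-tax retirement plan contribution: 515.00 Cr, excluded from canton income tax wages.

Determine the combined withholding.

Canton Income Tax: taxable = 28,135.00 Cr − 515.00 Cr − 3×1,080.00 Cr = 24,380.00 Cr
  3,634.00 Cr + 37.4% × (24,380.00 Cr − 15,600.00 Cr) = 3,634.00 Cr + 37.4% × 8,780.00 Cr = 6,917.72 Cr
Health Levy: 1.1% × 27,620.00 Cr = 303.82 Cr
Total: 6,917.72 Cr + 303.82 Cr = 7,221.54 Cr

7,221.54 Cr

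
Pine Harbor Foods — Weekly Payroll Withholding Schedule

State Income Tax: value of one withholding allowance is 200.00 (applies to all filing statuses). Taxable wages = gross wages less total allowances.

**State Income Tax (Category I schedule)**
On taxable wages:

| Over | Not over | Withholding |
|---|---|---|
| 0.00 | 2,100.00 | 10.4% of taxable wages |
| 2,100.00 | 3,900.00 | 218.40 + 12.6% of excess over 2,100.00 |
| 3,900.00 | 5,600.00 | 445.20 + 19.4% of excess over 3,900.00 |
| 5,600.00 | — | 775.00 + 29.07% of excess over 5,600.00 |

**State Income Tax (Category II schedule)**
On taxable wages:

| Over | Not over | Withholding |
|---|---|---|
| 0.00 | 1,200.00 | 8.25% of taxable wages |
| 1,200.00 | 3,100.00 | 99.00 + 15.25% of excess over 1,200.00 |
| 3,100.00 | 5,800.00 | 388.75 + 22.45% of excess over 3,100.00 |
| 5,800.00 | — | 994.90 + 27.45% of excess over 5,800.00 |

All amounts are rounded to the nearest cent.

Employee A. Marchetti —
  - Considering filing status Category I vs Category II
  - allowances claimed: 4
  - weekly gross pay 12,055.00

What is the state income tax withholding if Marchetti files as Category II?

2,492.30

State Income Tax (Category II): taxable = 12,055.00 − 4×200.00 = 11,255.00
  994.90 + 27.45% × (11,255.00 − 5,800.00) = 994.90 + 27.45% × 5,455.00 = 2,492.30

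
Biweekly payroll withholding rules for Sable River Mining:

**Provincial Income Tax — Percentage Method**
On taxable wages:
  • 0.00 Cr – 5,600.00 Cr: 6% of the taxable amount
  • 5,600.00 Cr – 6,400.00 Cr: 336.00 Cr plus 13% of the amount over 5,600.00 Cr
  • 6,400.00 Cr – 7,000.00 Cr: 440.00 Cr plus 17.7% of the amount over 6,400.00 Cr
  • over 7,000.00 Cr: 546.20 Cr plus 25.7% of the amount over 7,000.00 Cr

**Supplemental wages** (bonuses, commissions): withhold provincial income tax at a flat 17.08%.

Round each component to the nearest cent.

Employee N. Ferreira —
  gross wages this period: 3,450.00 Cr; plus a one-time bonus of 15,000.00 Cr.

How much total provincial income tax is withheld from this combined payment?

Provincial Income Tax: taxable = 3,450.00 Cr
  6% × 3,450.00 Cr = 207.00 Cr
Supplemental (17.08% flat on bonus): 17.08% × 15,000.00 Cr = 2,562.00 Cr
Total provincial income tax: 207.00 Cr + 2,562.00 Cr = 2,769.00 Cr

2,769.00 Cr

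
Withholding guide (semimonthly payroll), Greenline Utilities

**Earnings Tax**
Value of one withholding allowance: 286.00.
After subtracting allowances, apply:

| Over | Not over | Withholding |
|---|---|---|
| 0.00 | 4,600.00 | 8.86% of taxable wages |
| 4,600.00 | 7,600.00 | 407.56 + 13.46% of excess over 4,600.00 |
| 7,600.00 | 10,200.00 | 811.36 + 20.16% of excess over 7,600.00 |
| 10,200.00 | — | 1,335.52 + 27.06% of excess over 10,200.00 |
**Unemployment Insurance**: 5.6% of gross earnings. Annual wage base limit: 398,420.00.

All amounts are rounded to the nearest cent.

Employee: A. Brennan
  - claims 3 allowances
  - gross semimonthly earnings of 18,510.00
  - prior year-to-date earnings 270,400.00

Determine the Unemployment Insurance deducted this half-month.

Unemployment Insurance: 5.6% × 18,510.00 = 1,036.56

1,036.56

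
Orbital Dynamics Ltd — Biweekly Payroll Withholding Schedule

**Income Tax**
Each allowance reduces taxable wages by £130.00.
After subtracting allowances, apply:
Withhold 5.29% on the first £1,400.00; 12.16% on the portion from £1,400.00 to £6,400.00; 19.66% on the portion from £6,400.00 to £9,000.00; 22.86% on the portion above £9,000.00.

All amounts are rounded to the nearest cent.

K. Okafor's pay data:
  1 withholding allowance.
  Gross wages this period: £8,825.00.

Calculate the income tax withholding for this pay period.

Income Tax: taxable = £8,825.00 − 1×£130.00 = £8,695.00
  £682.06 + 19.66% × (£8,695.00 − £6,400.00) = £682.06 + 19.66% × £2,295.00 = £1,133.26

£1,133.26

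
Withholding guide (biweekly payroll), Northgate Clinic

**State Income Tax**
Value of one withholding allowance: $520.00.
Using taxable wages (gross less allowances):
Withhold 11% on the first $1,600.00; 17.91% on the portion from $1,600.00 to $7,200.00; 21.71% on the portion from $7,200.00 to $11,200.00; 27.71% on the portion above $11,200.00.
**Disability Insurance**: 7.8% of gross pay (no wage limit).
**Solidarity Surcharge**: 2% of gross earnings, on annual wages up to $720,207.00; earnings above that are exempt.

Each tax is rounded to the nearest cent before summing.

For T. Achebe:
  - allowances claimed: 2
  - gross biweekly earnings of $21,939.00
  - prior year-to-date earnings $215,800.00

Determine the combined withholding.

$6,884.97

State Income Tax: taxable = $21,939.00 − 2×$520.00 = $20,899.00
  $2,047.36 + 27.71% × ($20,899.00 − $11,200.00) = $2,047.36 + 27.71% × $9,699.00 = $4,734.95
Disability Insurance: 7.8% × $21,939.00 = $1,711.24
Solidarity Surcharge: 2% × $21,939.00 = $438.78
Total: $4,734.95 + $1,711.24 + $438.78 = $6,884.97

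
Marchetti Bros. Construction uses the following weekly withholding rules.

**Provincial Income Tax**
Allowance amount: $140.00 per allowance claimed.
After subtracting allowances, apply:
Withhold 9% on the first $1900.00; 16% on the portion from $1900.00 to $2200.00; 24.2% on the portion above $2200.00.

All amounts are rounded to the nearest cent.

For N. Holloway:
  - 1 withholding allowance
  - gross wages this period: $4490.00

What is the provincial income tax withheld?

Provincial Income Tax: taxable = $4490.00 − 1×$140.00 = $4350.00
  $219.00 + 24.2% × ($4350.00 − $2200.00) = $219.00 + 24.2% × $2150.00 = $739.30

$739.30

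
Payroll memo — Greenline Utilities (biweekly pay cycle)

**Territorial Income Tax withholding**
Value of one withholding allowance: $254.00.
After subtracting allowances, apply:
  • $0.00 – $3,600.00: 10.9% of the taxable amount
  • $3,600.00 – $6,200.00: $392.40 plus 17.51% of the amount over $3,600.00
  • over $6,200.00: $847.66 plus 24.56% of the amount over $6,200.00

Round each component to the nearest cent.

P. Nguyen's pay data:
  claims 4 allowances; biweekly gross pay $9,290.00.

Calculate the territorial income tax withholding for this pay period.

$1,357.03

Territorial Income Tax: taxable = $9,290.00 − 4×$254.00 = $8,274.00
  $847.66 + 24.56% × ($8,274.00 − $6,200.00) = $847.66 + 24.56% × $2,074.00 = $1,357.03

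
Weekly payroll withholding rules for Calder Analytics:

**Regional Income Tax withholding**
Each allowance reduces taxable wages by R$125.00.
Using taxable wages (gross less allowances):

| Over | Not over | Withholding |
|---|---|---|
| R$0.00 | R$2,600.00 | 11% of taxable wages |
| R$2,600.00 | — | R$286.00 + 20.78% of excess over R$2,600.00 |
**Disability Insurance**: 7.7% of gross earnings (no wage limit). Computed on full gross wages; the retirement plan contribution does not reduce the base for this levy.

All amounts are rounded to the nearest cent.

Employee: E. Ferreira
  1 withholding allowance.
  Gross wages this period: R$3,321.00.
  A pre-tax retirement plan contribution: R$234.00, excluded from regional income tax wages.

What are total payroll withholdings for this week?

Regional Income Tax: taxable = R$3,321.00 − R$234.00 − 1×R$125.00 = R$2,962.00
  R$286.00 + 20.78% × (R$2,962.00 − R$2,600.00) = R$286.00 + 20.78% × R$362.00 = R$361.22
Disability Insurance: 7.7% × R$3,321.00 = R$255.72
Total: R$361.22 + R$255.72 = R$616.94

R$616.94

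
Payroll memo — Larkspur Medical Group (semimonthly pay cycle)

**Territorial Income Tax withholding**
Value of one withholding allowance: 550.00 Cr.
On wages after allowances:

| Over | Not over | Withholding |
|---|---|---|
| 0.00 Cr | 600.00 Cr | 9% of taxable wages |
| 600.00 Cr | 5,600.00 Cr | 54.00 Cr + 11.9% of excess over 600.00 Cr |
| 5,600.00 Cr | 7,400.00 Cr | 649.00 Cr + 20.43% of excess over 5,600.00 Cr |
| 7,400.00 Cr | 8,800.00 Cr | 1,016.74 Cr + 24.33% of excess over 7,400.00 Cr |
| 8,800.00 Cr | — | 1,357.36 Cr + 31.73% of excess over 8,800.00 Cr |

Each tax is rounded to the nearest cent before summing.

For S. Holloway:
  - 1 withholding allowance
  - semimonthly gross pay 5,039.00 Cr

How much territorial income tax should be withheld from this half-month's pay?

516.79 Cr

Territorial Income Tax: taxable = 5,039.00 Cr − 1×550.00 Cr = 4,489.00 Cr
  54.00 Cr + 11.9% × (4,489.00 Cr − 600.00 Cr) = 54.00 Cr + 11.9% × 3,889.00 Cr = 516.79 Cr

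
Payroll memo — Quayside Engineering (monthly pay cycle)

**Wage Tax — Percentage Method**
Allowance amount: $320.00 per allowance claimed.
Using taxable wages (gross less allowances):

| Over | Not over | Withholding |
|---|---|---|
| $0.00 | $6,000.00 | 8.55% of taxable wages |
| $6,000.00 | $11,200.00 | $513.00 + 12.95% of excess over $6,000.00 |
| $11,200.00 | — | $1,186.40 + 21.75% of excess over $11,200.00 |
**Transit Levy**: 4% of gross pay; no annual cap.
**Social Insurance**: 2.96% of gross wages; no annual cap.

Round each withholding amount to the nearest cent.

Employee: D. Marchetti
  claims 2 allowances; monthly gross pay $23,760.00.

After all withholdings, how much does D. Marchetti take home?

Wage Tax: taxable = $23,760.00 − 2×$320.00 = $23,120.00
  $1,186.40 + 21.75% × ($23,120.00 − $11,200.00) = $1,186.40 + 21.75% × $11,920.00 = $3,779.00
Transit Levy: 4% × $23,760.00 = $950.40
Social Insurance: 2.96% × $23,760.00 = $703.30
Total withheld: $3,779.00 + $950.40 + $703.30 = $5,432.70
Net pay: $23,760.00 − $5,432.70 = $18,327.30

$18,327.30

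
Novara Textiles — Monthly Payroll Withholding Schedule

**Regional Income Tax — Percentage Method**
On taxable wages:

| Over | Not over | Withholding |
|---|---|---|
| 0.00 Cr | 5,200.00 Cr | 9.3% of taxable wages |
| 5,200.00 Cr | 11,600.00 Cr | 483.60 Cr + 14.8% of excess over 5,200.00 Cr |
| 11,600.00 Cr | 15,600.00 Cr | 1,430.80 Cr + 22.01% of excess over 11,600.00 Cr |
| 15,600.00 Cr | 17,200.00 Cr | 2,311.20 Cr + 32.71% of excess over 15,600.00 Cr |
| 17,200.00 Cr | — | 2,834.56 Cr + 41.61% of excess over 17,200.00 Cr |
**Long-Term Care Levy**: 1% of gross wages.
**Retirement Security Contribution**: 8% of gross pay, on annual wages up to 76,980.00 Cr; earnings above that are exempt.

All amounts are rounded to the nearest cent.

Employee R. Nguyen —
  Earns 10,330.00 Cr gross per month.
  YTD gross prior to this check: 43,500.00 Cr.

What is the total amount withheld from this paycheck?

2,172.54 Cr

Regional Income Tax: taxable = 10,330.00 Cr
  483.60 Cr + 14.8% × (10,330.00 Cr − 5,200.00 Cr) = 483.60 Cr + 14.8% × 5,130.00 Cr = 1,242.84 Cr
Long-Term Care Levy: 1% × 10,330.00 Cr = 103.30 Cr
Retirement Security Contribution: 8% × 10,330.00 Cr = 826.40 Cr
Total: 1,242.84 Cr + 103.30 Cr + 826.40 Cr = 2,172.54 Cr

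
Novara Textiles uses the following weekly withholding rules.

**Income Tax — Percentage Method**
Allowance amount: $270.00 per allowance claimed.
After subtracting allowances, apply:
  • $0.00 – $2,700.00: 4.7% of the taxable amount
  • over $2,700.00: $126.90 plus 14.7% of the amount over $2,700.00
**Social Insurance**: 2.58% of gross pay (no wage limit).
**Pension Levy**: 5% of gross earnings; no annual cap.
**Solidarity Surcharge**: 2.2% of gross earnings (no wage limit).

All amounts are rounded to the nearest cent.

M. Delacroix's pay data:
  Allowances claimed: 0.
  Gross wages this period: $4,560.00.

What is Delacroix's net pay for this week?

$3,713.71

Income Tax: taxable = $4,560.00
  $126.90 + 14.7% × ($4,560.00 − $2,700.00) = $126.90 + 14.7% × $1,860.00 = $400.32
Social Insurance: 2.58% × $4,560.00 = $117.65
Pension Levy: 5% × $4,560.00 = $228.00
Solidarity Surcharge: 2.2% × $4,560.00 = $100.32
Total withheld: $400.32 + $117.65 + $228.00 + $100.32 = $846.29
Net pay: $4,560.00 − $846.29 = $3,713.71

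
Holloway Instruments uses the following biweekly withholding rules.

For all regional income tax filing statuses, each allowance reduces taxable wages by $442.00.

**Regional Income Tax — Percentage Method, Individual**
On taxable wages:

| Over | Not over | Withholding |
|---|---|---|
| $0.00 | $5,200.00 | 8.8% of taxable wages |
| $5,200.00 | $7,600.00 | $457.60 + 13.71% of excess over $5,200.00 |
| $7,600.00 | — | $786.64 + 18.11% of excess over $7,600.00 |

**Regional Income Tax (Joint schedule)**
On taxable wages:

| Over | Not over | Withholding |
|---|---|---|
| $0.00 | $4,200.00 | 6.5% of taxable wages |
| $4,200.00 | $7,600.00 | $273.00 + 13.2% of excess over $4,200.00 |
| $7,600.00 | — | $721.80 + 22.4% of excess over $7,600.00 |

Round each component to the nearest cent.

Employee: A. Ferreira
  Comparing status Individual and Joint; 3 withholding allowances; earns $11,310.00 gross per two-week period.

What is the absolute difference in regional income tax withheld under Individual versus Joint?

Regional Income Tax (Individual): taxable = $11,310.00 − 3×$442.00 = $9,984.00
  $786.64 + 18.11% × ($9,984.00 − $7,600.00) = $786.64 + 18.11% × $2,384.00 = $1,218.38
Regional Income Tax (Joint): taxable = $11,310.00 − 3×$442.00 = $9,984.00
  $721.80 + 22.4% × ($9,984.00 − $7,600.00) = $721.80 + 22.4% × $2,384.00 = $1,255.82
Difference: |$1,218.38 − $1,255.82| = $37.44 (higher under Joint)

$37.44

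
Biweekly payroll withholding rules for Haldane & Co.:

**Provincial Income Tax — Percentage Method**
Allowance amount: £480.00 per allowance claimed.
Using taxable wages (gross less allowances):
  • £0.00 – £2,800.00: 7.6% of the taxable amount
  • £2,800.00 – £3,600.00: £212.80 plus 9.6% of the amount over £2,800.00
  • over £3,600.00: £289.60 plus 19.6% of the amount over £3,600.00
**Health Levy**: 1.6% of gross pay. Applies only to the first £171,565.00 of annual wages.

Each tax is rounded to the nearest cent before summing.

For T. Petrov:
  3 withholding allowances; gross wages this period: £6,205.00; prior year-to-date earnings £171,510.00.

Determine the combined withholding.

Provincial Income Tax: taxable = £6,205.00 − 3×£480.00 = £4,765.00
  £289.60 + 19.6% × (£4,765.00 − £3,600.00) = £289.60 + 19.6% × £1,165.00 = £517.94
Health Levy: cap £171,565.00 − YTD £171,510.00 = £55.00 subject; 1.6% × £55.00 = £0.88
Total: £517.94 + £0.88 = £518.82

£518.82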